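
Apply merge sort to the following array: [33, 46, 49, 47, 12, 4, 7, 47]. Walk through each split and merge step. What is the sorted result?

Merge sort trace:

Split: [33, 46, 49, 47, 12, 4, 7, 47] -> [33, 46, 49, 47] and [12, 4, 7, 47]
  Split: [33, 46, 49, 47] -> [33, 46] and [49, 47]
    Split: [33, 46] -> [33] and [46]
    Merge: [33] + [46] -> [33, 46]
    Split: [49, 47] -> [49] and [47]
    Merge: [49] + [47] -> [47, 49]
  Merge: [33, 46] + [47, 49] -> [33, 46, 47, 49]
  Split: [12, 4, 7, 47] -> [12, 4] and [7, 47]
    Split: [12, 4] -> [12] and [4]
    Merge: [12] + [4] -> [4, 12]
    Split: [7, 47] -> [7] and [47]
    Merge: [7] + [47] -> [7, 47]
  Merge: [4, 12] + [7, 47] -> [4, 7, 12, 47]
Merge: [33, 46, 47, 49] + [4, 7, 12, 47] -> [4, 7, 12, 33, 46, 47, 47, 49]

Final sorted array: [4, 7, 12, 33, 46, 47, 47, 49]

The merge sort proceeds by recursively splitting the array and merging sorted halves.
After all merges, the sorted array is [4, 7, 12, 33, 46, 47, 47, 49].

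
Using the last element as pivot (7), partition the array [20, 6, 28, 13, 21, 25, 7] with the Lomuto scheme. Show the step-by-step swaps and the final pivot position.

Lomuto partition with pivot = 7:

Initial array: [20, 6, 28, 13, 21, 25, 7]

arr[0]=20 > 7: no swap
arr[1]=6 <= 7: swap with position 0, array becomes [6, 20, 28, 13, 21, 25, 7]
arr[2]=28 > 7: no swap
arr[3]=13 > 7: no swap
arr[4]=21 > 7: no swap
arr[5]=25 > 7: no swap

Place pivot at position 1: [6, 7, 28, 13, 21, 25, 20]
Pivot position: 1

After partitioning with pivot 7, the array becomes [6, 7, 28, 13, 21, 25, 20]. The pivot is placed at index 1. All elements to the left of the pivot are <= 7, and all elements to the right are > 7.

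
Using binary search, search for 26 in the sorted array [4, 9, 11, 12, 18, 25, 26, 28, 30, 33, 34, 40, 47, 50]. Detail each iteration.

Binary search for 26 in [4, 9, 11, 12, 18, 25, 26, 28, 30, 33, 34, 40, 47, 50]:

lo=0, hi=13, mid=6, arr[mid]=26 -> Found target at index 6!

Binary search finds 26 at index 6 after 1 comparisons. The search repeatedly halves the search space by comparing with the middle element.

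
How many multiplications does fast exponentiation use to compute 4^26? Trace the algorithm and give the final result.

Computing 4^26 by squaring (build up from 4^1; each line after the first costs one multiplication):

4^1 = 4
4^2 = (4^1)^2 = 4^2 = 16
4^3 = 4 * 4^2 = 4 * 16 = 64
4^6 = (4^3)^2 = 64^2 = 4096
4^12 = (4^6)^2 = 4096^2 = 16777216
4^13 = 4 * 4^12 = 4 * 16777216 = 67108864
4^26 = (4^13)^2 = 67108864^2 = 4503599627370496

Result: 4503599627370496
Multiplications needed: 6 (6 lines after 4^1)

4^26 = 4503599627370496. Using exponentiation by squaring, this requires 6 multiplications. The key idea: if the exponent is even, square the half-power; if odd, multiply by the base once.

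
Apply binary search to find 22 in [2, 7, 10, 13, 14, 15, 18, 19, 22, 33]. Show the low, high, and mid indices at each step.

Binary search for 22 in [2, 7, 10, 13, 14, 15, 18, 19, 22, 33]:

lo=0, hi=9, mid=4, arr[mid]=14 -> 14 < 22, search right half
lo=5, hi=9, mid=7, arr[mid]=19 -> 19 < 22, search right half
lo=8, hi=9, mid=8, arr[mid]=22 -> Found target at index 8!

Binary search finds 22 at index 8 after 3 comparisons. The search repeatedly halves the search space by comparing with the middle element.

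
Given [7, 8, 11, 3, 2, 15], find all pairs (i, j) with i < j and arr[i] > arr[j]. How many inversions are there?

Finding inversions in [7, 8, 11, 3, 2, 15]:

(0, 3): arr[0]=7 > arr[3]=3
(0, 4): arr[0]=7 > arr[4]=2
(1, 3): arr[1]=8 > arr[3]=3
(1, 4): arr[1]=8 > arr[4]=2
(2, 3): arr[2]=11 > arr[3]=3
(2, 4): arr[2]=11 > arr[4]=2
(3, 4): arr[3]=3 > arr[4]=2

Total inversions: 7

The array has 7 inversion(s): (0,3), (0,4), (1,3), (1,4), (2,3), (2,4), (3,4). Each pair (i,j) satisfies i < j and arr[i] > arr[j].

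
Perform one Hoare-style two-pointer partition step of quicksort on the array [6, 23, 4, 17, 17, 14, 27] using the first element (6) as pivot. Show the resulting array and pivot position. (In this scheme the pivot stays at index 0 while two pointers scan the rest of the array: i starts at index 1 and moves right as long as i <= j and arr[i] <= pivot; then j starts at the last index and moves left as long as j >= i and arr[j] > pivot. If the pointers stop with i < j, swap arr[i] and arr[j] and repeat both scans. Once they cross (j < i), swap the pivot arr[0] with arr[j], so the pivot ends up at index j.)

Hoare-style two-pointer partition with pivot = 6:

Initial array: [6, 23, 4, 17, 17, 14, 27]

Pointers start at i = 1, j = 6.
i stops at index 1 (arr[1]=23 > 6), j stops at index 2 (arr[2]=4 <= 6): swap arr[1] and arr[2], array becomes [6, 4, 23, 17, 17, 14, 27]
i ends at 2, j ends at 1: the pointers have crossed (j < i), so scanning stops.

Swap pivot arr[0] with arr[1] to place pivot at position 1: [4, 6, 23, 17, 17, 14, 27]
Pivot position: 1

After partitioning with pivot 6, the array becomes [4, 6, 23, 17, 17, 14, 27]. The pivot is placed at index 1. All elements to the left of the pivot are <= 6, and all elements to the right are > 6.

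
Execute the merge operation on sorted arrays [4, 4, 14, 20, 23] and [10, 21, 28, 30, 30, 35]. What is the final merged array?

Merging process:

Compare 4 vs 10: take 4 from left. Merged: [4]
Compare 4 vs 10: take 4 from left. Merged: [4, 4]
Compare 14 vs 10: take 10 from right. Merged: [4, 4, 10]
Compare 14 vs 21: take 14 from left. Merged: [4, 4, 10, 14]
Compare 20 vs 21: take 20 from left. Merged: [4, 4, 10, 14, 20]
Compare 23 vs 21: take 21 from right. Merged: [4, 4, 10, 14, 20, 21]
Compare 23 vs 28: take 23 from left. Merged: [4, 4, 10, 14, 20, 21, 23]
Append remaining from right: [28, 30, 30, 35]. Merged: [4, 4, 10, 14, 20, 21, 23, 28, 30, 30, 35]

Final merged array: [4, 4, 10, 14, 20, 21, 23, 28, 30, 30, 35]
Total comparisons: 7

The merged array is [4, 4, 10, 14, 20, 21, 23, 28, 30, 30, 35], requiring 7 comparisons. The merge step runs in O(n) time where n is the total number of elements.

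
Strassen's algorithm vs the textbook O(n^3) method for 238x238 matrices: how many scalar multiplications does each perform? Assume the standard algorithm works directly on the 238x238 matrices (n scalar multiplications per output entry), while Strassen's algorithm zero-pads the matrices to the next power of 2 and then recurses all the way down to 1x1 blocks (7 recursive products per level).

Matrix multiplication for 238x238 matrices:

Strassen's algorithm requires power-of-2 dimensions. Pad 238x238 to 256x256 (next power of 2).

Standard algorithm: 238^3 = 13481272 multiplications
Strassen's algorithm: 7^(log2(256)) = 7^8 = 5764801 multiplications
Savings: 13481272 - 5764801 = 7716471 multiplications

Standard: 13481272 multiplications (238^3). Strassen: 5764801 multiplications (7^8, after padding to 256x256). Strassen reduces 8 recursive multiplications to 7 at each level.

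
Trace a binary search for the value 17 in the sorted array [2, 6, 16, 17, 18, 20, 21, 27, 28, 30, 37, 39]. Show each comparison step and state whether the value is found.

Binary search for 17 in [2, 6, 16, 17, 18, 20, 21, 27, 28, 30, 37, 39]:

lo=0, hi=11, mid=5, arr[mid]=20 -> 20 > 17, search left half
lo=0, hi=4, mid=2, arr[mid]=16 -> 16 < 17, search right half
lo=3, hi=4, mid=3, arr[mid]=17 -> Found target at index 3!

Binary search finds 17 at index 3 after 3 comparisons. The search repeatedly halves the search space by comparing with the middle element.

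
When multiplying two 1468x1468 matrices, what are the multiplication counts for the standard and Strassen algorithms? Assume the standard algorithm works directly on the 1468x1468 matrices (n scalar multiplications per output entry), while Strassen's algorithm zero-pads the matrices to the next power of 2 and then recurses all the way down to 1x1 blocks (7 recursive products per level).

Matrix multiplication for 1468x1468 matrices:

Strassen's algorithm requires power-of-2 dimensions. Pad 1468x1468 to 2048x2048 (next power of 2).

Standard algorithm: 1468^3 = 3163575232 multiplications
Strassen's algorithm: 7^(log2(2048)) = 7^11 = 1977326743 multiplications
Savings: 3163575232 - 1977326743 = 1186248489 multiplications

Standard: 3163575232 multiplications (1468^3). Strassen: 1977326743 multiplications (7^11, after padding to 2048x2048). Strassen reduces 8 recursive multiplications to 7 at each level.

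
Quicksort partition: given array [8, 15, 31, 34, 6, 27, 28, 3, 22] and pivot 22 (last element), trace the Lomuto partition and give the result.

Lomuto partition with pivot = 22:

Initial array: [8, 15, 31, 34, 6, 27, 28, 3, 22]

arr[0]=8 <= 22: swap with position 0, array becomes [8, 15, 31, 34, 6, 27, 28, 3, 22]
arr[1]=15 <= 22: swap with position 1, array becomes [8, 15, 31, 34, 6, 27, 28, 3, 22]
arr[2]=31 > 22: no swap
arr[3]=34 > 22: no swap
arr[4]=6 <= 22: swap with position 2, array becomes [8, 15, 6, 34, 31, 27, 28, 3, 22]
arr[5]=27 > 22: no swap
arr[6]=28 > 22: no swap
arr[7]=3 <= 22: swap with position 3, array becomes [8, 15, 6, 3, 31, 27, 28, 34, 22]

Place pivot at position 4: [8, 15, 6, 3, 22, 27, 28, 34, 31]
Pivot position: 4

After partitioning with pivot 22, the array becomes [8, 15, 6, 3, 22, 27, 28, 34, 31]. The pivot is placed at index 4. All elements to the left of the pivot are <= 22, and all elements to the right are > 22.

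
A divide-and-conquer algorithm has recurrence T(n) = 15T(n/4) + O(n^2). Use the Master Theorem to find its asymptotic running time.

Master Theorem for T(n) = 15T(n/4) + O(n^2):

a = 15, b = 4, c = 2
log_b(a) = log_4(15) = 1.9534

Case 3: c = 2 > log_4(15) = 1.9534
T(n) = O(n^2) = O(n^2)

For T(n) = 15T(n/4) + O(n^2): log_4(15) = 1.9534. This is Case 3 of the Master Theorem (c > log_b(a), work dominated by root), giving O(n^2).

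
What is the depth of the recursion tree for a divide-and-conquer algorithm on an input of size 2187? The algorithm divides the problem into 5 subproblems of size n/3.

For divide and conquer with division factor 3:

Problem sizes at each level:
Level 0: 2187
Level 1: 729
Level 2: 243
Level 3: 81
Level 4: 27
Level 5: 9
Level 6: 3
Level 7: 1

The root is level 0 and the size-1 base case is level 7 (the tree spans levels 0 through 7, i.e. 8 levels counting the root), so the depth is the number of divisions: log_3(2187) = 7

The recursion tree depth is log_3(2187) = 7. At each level, the problem size is divided by 3, so it takes 7 divisions to reduce to a base case of size 1. The algorithm makes 5 recursive calls at each level.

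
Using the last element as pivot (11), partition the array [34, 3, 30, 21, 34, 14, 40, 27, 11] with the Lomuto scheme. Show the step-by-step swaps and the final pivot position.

Lomuto partition with pivot = 11:

Initial array: [34, 3, 30, 21, 34, 14, 40, 27, 11]

arr[0]=34 > 11: no swap
arr[1]=3 <= 11: swap with position 0, array becomes [3, 34, 30, 21, 34, 14, 40, 27, 11]
arr[2]=30 > 11: no swap
arr[3]=21 > 11: no swap
arr[4]=34 > 11: no swap
arr[5]=14 > 11: no swap
arr[6]=40 > 11: no swap
arr[7]=27 > 11: no swap

Place pivot at position 1: [3, 11, 30, 21, 34, 14, 40, 27, 34]
Pivot position: 1

After partitioning with pivot 11, the array becomes [3, 11, 30, 21, 34, 14, 40, 27, 34]. The pivot is placed at index 1. All elements to the left of the pivot are <= 11, and all elements to the right are > 11.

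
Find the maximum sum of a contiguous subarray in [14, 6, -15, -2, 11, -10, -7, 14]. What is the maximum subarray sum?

Using Kadane's algorithm on [14, 6, -15, -2, 11, -10, -7, 14]:

Scanning through the array:
Position 1 (value 6): max_ending_here = 20, max_so_far = 20
Position 2 (value -15): max_ending_here = 5, max_so_far = 20
Position 3 (value -2): max_ending_here = 3, max_so_far = 20
Position 4 (value 11): max_ending_here = 14, max_so_far = 20
Position 5 (value -10): max_ending_here = 4, max_so_far = 20
Position 6 (value -7): max_ending_here = -3, max_so_far = 20
Position 7 (value 14): max_ending_here = 14, max_so_far = 20

Maximum subarray: [14, 6]
Maximum sum: 20

The maximum subarray is [14, 6] with sum 20. This subarray runs from index 0 to index 1.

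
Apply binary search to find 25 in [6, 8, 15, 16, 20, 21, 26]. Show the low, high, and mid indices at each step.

Binary search for 25 in [6, 8, 15, 16, 20, 21, 26]:

lo=0, hi=6, mid=3, arr[mid]=16 -> 16 < 25, search right half
lo=4, hi=6, mid=5, arr[mid]=21 -> 21 < 25, search right half
lo=6, hi=6, mid=6, arr[mid]=26 -> 26 > 25, search left half
lo=6 > hi=5, target 25 not found

Binary search determines that 25 is not in the array after 3 comparisons. The search space was exhausted without finding the target.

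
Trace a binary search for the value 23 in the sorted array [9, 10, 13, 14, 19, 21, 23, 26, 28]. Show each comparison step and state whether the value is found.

Binary search for 23 in [9, 10, 13, 14, 19, 21, 23, 26, 28]:

lo=0, hi=8, mid=4, arr[mid]=19 -> 19 < 23, search right half
lo=5, hi=8, mid=6, arr[mid]=23 -> Found target at index 6!

Binary search finds 23 at index 6 after 2 comparisons. The search repeatedly halves the search space by comparing with the middle element.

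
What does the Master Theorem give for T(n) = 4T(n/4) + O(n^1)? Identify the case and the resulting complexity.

Master Theorem for T(n) = 4T(n/4) + O(n^1):

a = 4, b = 4, c = 1
log_b(a) = log_4(4) = 1.0000

Case 2: c = 1 = log_4(4) = 1.0000
T(n) = O(n^1 log n) = O(n log n)

For T(n) = 4T(n/4) + O(n^1): log_4(4) = 1.0000. This is Case 2 of the Master Theorem (c = log_b(a), equal work at all levels), giving O(n log n).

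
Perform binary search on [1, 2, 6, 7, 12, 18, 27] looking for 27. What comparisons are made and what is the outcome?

Binary search for 27 in [1, 2, 6, 7, 12, 18, 27]:

lo=0, hi=6, mid=3, arr[mid]=7 -> 7 < 27, search right half
lo=4, hi=6, mid=5, arr[mid]=18 -> 18 < 27, search right half
lo=6, hi=6, mid=6, arr[mid]=27 -> Found target at index 6!

Binary search finds 27 at index 6 after 3 comparisons. The search repeatedly halves the search space by comparing with the middle element.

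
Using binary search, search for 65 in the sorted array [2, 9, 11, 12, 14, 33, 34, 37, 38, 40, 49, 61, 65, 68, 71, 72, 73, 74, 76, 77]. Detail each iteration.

Binary search for 65 in [2, 9, 11, 12, 14, 33, 34, 37, 38, 40, 49, 61, 65, 68, 71, 72, 73, 74, 76, 77]:

lo=0, hi=19, mid=9, arr[mid]=40 -> 40 < 65, search right half
lo=10, hi=19, mid=14, arr[mid]=71 -> 71 > 65, search left half
lo=10, hi=13, mid=11, arr[mid]=61 -> 61 < 65, search right half
lo=12, hi=13, mid=12, arr[mid]=65 -> Found target at index 12!

Binary search finds 65 at index 12 after 4 comparisons. The search repeatedly halves the search space by comparing with the middle element.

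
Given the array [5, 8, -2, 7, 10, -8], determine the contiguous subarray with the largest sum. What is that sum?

Using Kadane's algorithm on [5, 8, -2, 7, 10, -8]:

Scanning through the array:
Position 1 (value 8): max_ending_here = 13, max_so_far = 13
Position 2 (value -2): max_ending_here = 11, max_so_far = 13
Position 3 (value 7): max_ending_here = 18, max_so_far = 18
Position 4 (value 10): max_ending_here = 28, max_so_far = 28
Position 5 (value -8): max_ending_here = 20, max_so_far = 28

Maximum subarray: [5, 8, -2, 7, 10]
Maximum sum: 28

The maximum subarray is [5, 8, -2, 7, 10] with sum 28. This subarray runs from index 0 to index 4.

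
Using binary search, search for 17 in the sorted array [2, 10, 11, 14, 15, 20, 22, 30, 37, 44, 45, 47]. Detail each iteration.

Binary search for 17 in [2, 10, 11, 14, 15, 20, 22, 30, 37, 44, 45, 47]:

lo=0, hi=11, mid=5, arr[mid]=20 -> 20 > 17, search left half
lo=0, hi=4, mid=2, arr[mid]=11 -> 11 < 17, search right half
lo=3, hi=4, mid=3, arr[mid]=14 -> 14 < 17, search right half
lo=4, hi=4, mid=4, arr[mid]=15 -> 15 < 17, search right half
lo=5 > hi=4, target 17 not found

Binary search determines that 17 is not in the array after 4 comparisons. The search space was exhausted without finding the target.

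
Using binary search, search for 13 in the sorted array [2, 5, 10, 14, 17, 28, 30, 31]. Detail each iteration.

Binary search for 13 in [2, 5, 10, 14, 17, 28, 30, 31]:

lo=0, hi=7, mid=3, arr[mid]=14 -> 14 > 13, search left half
lo=0, hi=2, mid=1, arr[mid]=5 -> 5 < 13, search right half
lo=2, hi=2, mid=2, arr[mid]=10 -> 10 < 13, search right half
lo=3 > hi=2, target 13 not found

Binary search determines that 13 is not in the array after 3 comparisons. The search space was exhausted without finding the target.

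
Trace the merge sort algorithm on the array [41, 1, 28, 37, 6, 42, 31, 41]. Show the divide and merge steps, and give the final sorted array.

Merge sort trace:

Split: [41, 1, 28, 37, 6, 42, 31, 41] -> [41, 1, 28, 37] and [6, 42, 31, 41]
  Split: [41, 1, 28, 37] -> [41, 1] and [28, 37]
    Split: [41, 1] -> [41] and [1]
    Merge: [41] + [1] -> [1, 41]
    Split: [28, 37] -> [28] and [37]
    Merge: [28] + [37] -> [28, 37]
  Merge: [1, 41] + [28, 37] -> [1, 28, 37, 41]
  Split: [6, 42, 31, 41] -> [6, 42] and [31, 41]
    Split: [6, 42] -> [6] and [42]
    Merge: [6] + [42] -> [6, 42]
    Split: [31, 41] -> [31] and [41]
    Merge: [31] + [41] -> [31, 41]
  Merge: [6, 42] + [31, 41] -> [6, 31, 41, 42]
Merge: [1, 28, 37, 41] + [6, 31, 41, 42] -> [1, 6, 28, 31, 37, 41, 41, 42]

Final sorted array: [1, 6, 28, 31, 37, 41, 41, 42]

The merge sort proceeds by recursively splitting the array and merging sorted halves.
After all merges, the sorted array is [1, 6, 28, 31, 37, 41, 41, 42].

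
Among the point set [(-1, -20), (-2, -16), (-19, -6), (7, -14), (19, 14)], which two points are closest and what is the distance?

Computing all pairwise distances among 5 points:

d((-1, -20), (-2, -16)) = 4.1231 <-- minimum
d((-1, -20), (-19, -6)) = 22.8035
d((-1, -20), (7, -14)) = 10.0
d((-1, -20), (19, 14)) = 39.4462
d((-2, -16), (-19, -6)) = 19.7231
d((-2, -16), (7, -14)) = 9.2195
d((-2, -16), (19, 14)) = 36.6197
d((-19, -6), (7, -14)) = 27.2029
d((-19, -6), (19, 14)) = 42.9418
d((7, -14), (19, 14)) = 30.4631

Closest pair: (-1, -20) and (-2, -16) with distance 4.1231

The closest pair is (-1, -20) and (-2, -16) with Euclidean distance 4.1231. For 5 points, brute-force pairwise comparison is shown above. For large n, the divide-and-conquer algorithm (sort by x, recurse on halves, check the dividing strip) achieves O(n log n).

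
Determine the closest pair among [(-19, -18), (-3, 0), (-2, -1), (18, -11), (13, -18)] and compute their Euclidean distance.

Computing all pairwise distances among 5 points:

d((-19, -18), (-3, 0)) = 24.0832
d((-19, -18), (-2, -1)) = 24.0416
d((-19, -18), (18, -11)) = 37.6563
d((-19, -18), (13, -18)) = 32.0
d((-3, 0), (-2, -1)) = 1.4142 <-- minimum
d((-3, 0), (18, -11)) = 23.7065
d((-3, 0), (13, -18)) = 24.0832
d((-2, -1), (18, -11)) = 22.3607
d((-2, -1), (13, -18)) = 22.6716
d((18, -11), (13, -18)) = 8.6023

Closest pair: (-3, 0) and (-2, -1) with distance 1.4142

The closest pair is (-3, 0) and (-2, -1) with Euclidean distance 1.4142. For 5 points, brute-force pairwise comparison is shown above. For large n, the divide-and-conquer algorithm (sort by x, recurse on halves, check the dividing strip) achieves O(n log n).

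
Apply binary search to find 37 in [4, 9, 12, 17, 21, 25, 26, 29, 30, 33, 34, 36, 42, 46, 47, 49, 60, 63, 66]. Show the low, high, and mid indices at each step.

Binary search for 37 in [4, 9, 12, 17, 21, 25, 26, 29, 30, 33, 34, 36, 42, 46, 47, 49, 60, 63, 66]:

lo=0, hi=18, mid=9, arr[mid]=33 -> 33 < 37, search right half
lo=10, hi=18, mid=14, arr[mid]=47 -> 47 > 37, search left half
lo=10, hi=13, mid=11, arr[mid]=36 -> 36 < 37, search right half
lo=12, hi=13, mid=12, arr[mid]=42 -> 42 > 37, search left half
lo=12 > hi=11, target 37 not found

Binary search determines that 37 is not in the array after 4 comparisons. The search space was exhausted without finding the target.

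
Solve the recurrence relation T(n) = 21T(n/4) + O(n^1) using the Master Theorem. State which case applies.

Master Theorem for T(n) = 21T(n/4) + O(n^1):

a = 21, b = 4, c = 1
log_b(a) = log_4(21) = 2.1962

Case 1: c = 1 < log_4(21) = 2.1962
T(n) = O(n^(log_4 21))

For T(n) = 21T(n/4) + O(n^1): log_4(21) = 2.1962. This is Case 1 of the Master Theorem (c < log_b(a), work dominated by leaves), giving O(n^(log_4 21)).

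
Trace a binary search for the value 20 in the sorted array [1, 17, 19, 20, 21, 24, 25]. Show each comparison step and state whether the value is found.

Binary search for 20 in [1, 17, 19, 20, 21, 24, 25]:

lo=0, hi=6, mid=3, arr[mid]=20 -> Found target at index 3!

Binary search finds 20 at index 3 after 1 comparisons. The search repeatedly halves the search space by comparing with the middle element.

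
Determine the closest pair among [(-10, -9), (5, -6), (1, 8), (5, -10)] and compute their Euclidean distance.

Computing all pairwise distances among 4 points:

d((-10, -9), (5, -6)) = 15.2971
d((-10, -9), (1, 8)) = 20.2485
d((-10, -9), (5, -10)) = 15.0333
d((5, -6), (1, 8)) = 14.5602
d((5, -6), (5, -10)) = 4.0 <-- minimum
d((1, 8), (5, -10)) = 18.4391

Closest pair: (5, -6) and (5, -10) with distance 4.0

The closest pair is (5, -6) and (5, -10) with Euclidean distance 4.0. For 4 points, brute-force pairwise comparison is shown above. For large n, the divide-and-conquer algorithm (sort by x, recurse on halves, check the dividing strip) achieves O(n log n).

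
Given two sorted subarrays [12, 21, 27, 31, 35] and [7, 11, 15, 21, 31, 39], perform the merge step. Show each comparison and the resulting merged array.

Merging process:

Compare 12 vs 7: take 7 from right. Merged: [7]
Compare 12 vs 11: take 11 from right. Merged: [7, 11]
Compare 12 vs 15: take 12 from left. Merged: [7, 11, 12]
Compare 21 vs 15: take 15 from right. Merged: [7, 11, 12, 15]
Compare 21 vs 21: take 21 from left. Merged: [7, 11, 12, 15, 21]
Compare 27 vs 21: take 21 from right. Merged: [7, 11, 12, 15, 21, 21]
Compare 27 vs 31: take 27 from left. Merged: [7, 11, 12, 15, 21, 21, 27]
Compare 31 vs 31: take 31 from left. Merged: [7, 11, 12, 15, 21, 21, 27, 31]
Compare 35 vs 31: take 31 from right. Merged: [7, 11, 12, 15, 21, 21, 27, 31, 31]
Compare 35 vs 39: take 35 from left. Merged: [7, 11, 12, 15, 21, 21, 27, 31, 31, 35]
Append remaining from right: [39]. Merged: [7, 11, 12, 15, 21, 21, 27, 31, 31, 35, 39]

Final merged array: [7, 11, 12, 15, 21, 21, 27, 31, 31, 35, 39]
Total comparisons: 10

The merged array is [7, 11, 12, 15, 21, 21, 27, 31, 31, 35, 39], requiring 10 comparisons. The merge step runs in O(n) time where n is the total number of elements.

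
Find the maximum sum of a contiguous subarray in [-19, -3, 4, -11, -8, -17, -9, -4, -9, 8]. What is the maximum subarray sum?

Using Kadane's algorithm on [-19, -3, 4, -11, -8, -17, -9, -4, -9, 8]:

Scanning through the array:
Position 1 (value -3): max_ending_here = -3, max_so_far = -3
Position 2 (value 4): max_ending_here = 4, max_so_far = 4
Position 3 (value -11): max_ending_here = -7, max_so_far = 4
Position 4 (value -8): max_ending_here = -8, max_so_far = 4
Position 5 (value -17): max_ending_here = -17, max_so_far = 4
Position 6 (value -9): max_ending_here = -9, max_so_far = 4
Position 7 (value -4): max_ending_here = -4, max_so_far = 4
Position 8 (value -9): max_ending_here = -9, max_so_far = 4
Position 9 (value 8): max_ending_here = 8, max_so_far = 8

Maximum subarray: [8]
Maximum sum: 8

The maximum subarray is [8] with sum 8. This subarray runs from index 9 to index 9.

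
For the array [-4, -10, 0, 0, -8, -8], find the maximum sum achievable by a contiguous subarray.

Using Kadane's algorithm on [-4, -10, 0, 0, -8, -8]:

Scanning through the array:
Position 1 (value -10): max_ending_here = -10, max_so_far = -4
Position 2 (value 0): max_ending_here = 0, max_so_far = 0
Position 3 (value 0): max_ending_here = 0, max_so_far = 0
Position 4 (value -8): max_ending_here = -8, max_so_far = 0
Position 5 (value -8): max_ending_here = -8, max_so_far = 0

Maximum subarray: [0]
Maximum sum: 0

The maximum subarray is [0] with sum 0. This subarray runs from index 2 to index 2.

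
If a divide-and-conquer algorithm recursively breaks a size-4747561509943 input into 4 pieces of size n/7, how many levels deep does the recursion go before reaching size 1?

For divide and conquer with division factor 7:

Problem sizes at each level:
Level 0: 4747561509943
Level 1: 678223072849
Level 2: 96889010407
Level 3: 13841287201
Level 4: 1977326743
Level 5: 282475249
Level 6: 40353607
Level 7: 5764801
Level 8: 823543
Level 9: 117649
Level 10: 16807
Level 11: 2401
Level 12: 343
Level 13: 49
Level 14: 7
Level 15: 1

The root is level 0 and the size-1 base case is level 15 (the tree spans levels 0 through 15, i.e. 16 levels counting the root), so the depth is the number of divisions: log_7(4747561509943) = 15

The recursion tree depth is log_7(4747561509943) = 15. At each level, the problem size is divided by 7, so it takes 15 divisions to reduce to a base case of size 1. The algorithm makes 4 recursive calls at each level.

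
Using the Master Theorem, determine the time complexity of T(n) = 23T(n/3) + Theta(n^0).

Master Theorem for T(n) = 23T(n/3) + O(n^0):

a = 23, b = 3, c = 0
log_b(a) = log_3(23) = 2.8540

Case 1: c = 0 < log_3(23) = 2.8540
T(n) = O(n^(log_3 23))

For T(n) = 23T(n/3) + O(n^0): log_3(23) = 2.8540. This is Case 1 of the Master Theorem (c < log_b(a), work dominated by leaves), giving O(n^(log_3 23)).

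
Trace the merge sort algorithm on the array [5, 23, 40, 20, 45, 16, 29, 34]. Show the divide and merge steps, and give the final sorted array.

Merge sort trace:

Split: [5, 23, 40, 20, 45, 16, 29, 34] -> [5, 23, 40, 20] and [45, 16, 29, 34]
  Split: [5, 23, 40, 20] -> [5, 23] and [40, 20]
    Split: [5, 23] -> [5] and [23]
    Merge: [5] + [23] -> [5, 23]
    Split: [40, 20] -> [40] and [20]
    Merge: [40] + [20] -> [20, 40]
  Merge: [5, 23] + [20, 40] -> [5, 20, 23, 40]
  Split: [45, 16, 29, 34] -> [45, 16] and [29, 34]
    Split: [45, 16] -> [45] and [16]
    Merge: [45] + [16] -> [16, 45]
    Split: [29, 34] -> [29] and [34]
    Merge: [29] + [34] -> [29, 34]
  Merge: [16, 45] + [29, 34] -> [16, 29, 34, 45]
Merge: [5, 20, 23, 40] + [16, 29, 34, 45] -> [5, 16, 20, 23, 29, 34, 40, 45]

Final sorted array: [5, 16, 20, 23, 29, 34, 40, 45]

The merge sort proceeds by recursively splitting the array and merging sorted halves.
After all merges, the sorted array is [5, 16, 20, 23, 29, 34, 40, 45].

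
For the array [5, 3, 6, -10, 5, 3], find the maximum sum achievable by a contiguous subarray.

Using Kadane's algorithm on [5, 3, 6, -10, 5, 3]:

Scanning through the array:
Position 1 (value 3): max_ending_here = 8, max_so_far = 8
Position 2 (value 6): max_ending_here = 14, max_so_far = 14
Position 3 (value -10): max_ending_here = 4, max_so_far = 14
Position 4 (value 5): max_ending_here = 9, max_so_far = 14
Position 5 (value 3): max_ending_here = 12, max_so_far = 14

Maximum subarray: [5, 3, 6]
Maximum sum: 14

The maximum subarray is [5, 3, 6] with sum 14. This subarray runs from index 0 to index 2.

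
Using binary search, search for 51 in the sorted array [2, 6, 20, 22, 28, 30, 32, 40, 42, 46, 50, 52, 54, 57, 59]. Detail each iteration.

Binary search for 51 in [2, 6, 20, 22, 28, 30, 32, 40, 42, 46, 50, 52, 54, 57, 59]:

lo=0, hi=14, mid=7, arr[mid]=40 -> 40 < 51, search right half
lo=8, hi=14, mid=11, arr[mid]=52 -> 52 > 51, search left half
lo=8, hi=10, mid=9, arr[mid]=46 -> 46 < 51, search right half
lo=10, hi=10, mid=10, arr[mid]=50 -> 50 < 51, search right half
lo=11 > hi=10, target 51 not found

Binary search determines that 51 is not in the array after 4 comparisons. The search space was exhausted without finding the target.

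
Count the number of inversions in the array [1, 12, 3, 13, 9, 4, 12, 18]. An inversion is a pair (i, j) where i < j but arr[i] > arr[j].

Finding inversions in [1, 12, 3, 13, 9, 4, 12, 18]:

(1, 2): arr[1]=12 > arr[2]=3
(1, 4): arr[1]=12 > arr[4]=9
(1, 5): arr[1]=12 > arr[5]=4
(3, 4): arr[3]=13 > arr[4]=9
(3, 5): arr[3]=13 > arr[5]=4
(3, 6): arr[3]=13 > arr[6]=12
(4, 5): arr[4]=9 > arr[5]=4

Total inversions: 7

The array has 7 inversion(s): (1,2), (1,4), (1,5), (3,4), (3,5), (3,6), (4,5). Each pair (i,j) satisfies i < j and arr[i] > arr[j].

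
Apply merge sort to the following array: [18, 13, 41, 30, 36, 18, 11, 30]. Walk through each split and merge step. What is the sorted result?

Merge sort trace:

Split: [18, 13, 41, 30, 36, 18, 11, 30] -> [18, 13, 41, 30] and [36, 18, 11, 30]
  Split: [18, 13, 41, 30] -> [18, 13] and [41, 30]
    Split: [18, 13] -> [18] and [13]
    Merge: [18] + [13] -> [13, 18]
    Split: [41, 30] -> [41] and [30]
    Merge: [41] + [30] -> [30, 41]
  Merge: [13, 18] + [30, 41] -> [13, 18, 30, 41]
  Split: [36, 18, 11, 30] -> [36, 18] and [11, 30]
    Split: [36, 18] -> [36] and [18]
    Merge: [36] + [18] -> [18, 36]
    Split: [11, 30] -> [11] and [30]
    Merge: [11] + [30] -> [11, 30]
  Merge: [18, 36] + [11, 30] -> [11, 18, 30, 36]
Merge: [13, 18, 30, 41] + [11, 18, 30, 36] -> [11, 13, 18, 18, 30, 30, 36, 41]

Final sorted array: [11, 13, 18, 18, 30, 30, 36, 41]

The merge sort proceeds by recursively splitting the array and merging sorted halves.
After all merges, the sorted array is [11, 13, 18, 18, 30, 30, 36, 41].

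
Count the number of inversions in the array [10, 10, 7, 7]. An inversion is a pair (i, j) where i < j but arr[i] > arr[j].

Finding inversions in [10, 10, 7, 7]:

(0, 2): arr[0]=10 > arr[2]=7
(0, 3): arr[0]=10 > arr[3]=7
(1, 2): arr[1]=10 > arr[2]=7
(1, 3): arr[1]=10 > arr[3]=7

Total inversions: 4

The array has 4 inversion(s): (0,2), (0,3), (1,2), (1,3). Each pair (i,j) satisfies i < j and arr[i] > arr[j].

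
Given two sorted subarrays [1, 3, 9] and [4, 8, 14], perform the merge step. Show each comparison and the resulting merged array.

Merging process:

Compare 1 vs 4: take 1 from left. Merged: [1]
Compare 3 vs 4: take 3 from left. Merged: [1, 3]
Compare 9 vs 4: take 4 from right. Merged: [1, 3, 4]
Compare 9 vs 8: take 8 from right. Merged: [1, 3, 4, 8]
Compare 9 vs 14: take 9 from left. Merged: [1, 3, 4, 8, 9]
Append remaining from right: [14]. Merged: [1, 3, 4, 8, 9, 14]

Final merged array: [1, 3, 4, 8, 9, 14]
Total comparisons: 5

The merged array is [1, 3, 4, 8, 9, 14], requiring 5 comparisons. The merge step runs in O(n) time where n is the total number of elements.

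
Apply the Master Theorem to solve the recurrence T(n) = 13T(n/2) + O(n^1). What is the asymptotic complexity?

Master Theorem for T(n) = 13T(n/2) + O(n^1):

a = 13, b = 2, c = 1
log_b(a) = log_2(13) = 3.7004

Case 1: c = 1 < log_2(13) = 3.7004
T(n) = O(n^(log_2 13))

For T(n) = 13T(n/2) + O(n^1): log_2(13) = 3.7004. This is Case 1 of the Master Theorem (c < log_b(a), work dominated by leaves), giving O(n^(log_2 13)).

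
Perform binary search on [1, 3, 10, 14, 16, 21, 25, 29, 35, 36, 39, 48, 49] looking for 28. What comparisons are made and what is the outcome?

Binary search for 28 in [1, 3, 10, 14, 16, 21, 25, 29, 35, 36, 39, 48, 49]:

lo=0, hi=12, mid=6, arr[mid]=25 -> 25 < 28, search right half
lo=7, hi=12, mid=9, arr[mid]=36 -> 36 > 28, search left half
lo=7, hi=8, mid=7, arr[mid]=29 -> 29 > 28, search left half
lo=7 > hi=6, target 28 not found

Binary search determines that 28 is not in the array after 3 comparisons. The search space was exhausted without finding the target.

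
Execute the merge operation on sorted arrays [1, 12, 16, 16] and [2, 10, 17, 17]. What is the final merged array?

Merging process:

Compare 1 vs 2: take 1 from left. Merged: [1]
Compare 12 vs 2: take 2 from right. Merged: [1, 2]
Compare 12 vs 10: take 10 from right. Merged: [1, 2, 10]
Compare 12 vs 17: take 12 from left. Merged: [1, 2, 10, 12]
Compare 16 vs 17: take 16 from left. Merged: [1, 2, 10, 12, 16]
Compare 16 vs 17: take 16 from left. Merged: [1, 2, 10, 12, 16, 16]
Append remaining from right: [17, 17]. Merged: [1, 2, 10, 12, 16, 16, 17, 17]

Final merged array: [1, 2, 10, 12, 16, 16, 17, 17]
Total comparisons: 6

The merged array is [1, 2, 10, 12, 16, 16, 17, 17], requiring 6 comparisons. The merge step runs in O(n) time where n is the total number of elements.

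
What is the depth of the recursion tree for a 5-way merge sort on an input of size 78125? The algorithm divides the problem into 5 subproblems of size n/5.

For divide and conquer with division factor 5:

Problem sizes at each level:
Level 0: 78125
Level 1: 15625
Level 2: 3125
Level 3: 625
Level 4: 125
Level 5: 25
Level 6: 5
Level 7: 1

The root is level 0 and the size-1 base case is level 7 (the tree spans levels 0 through 7, i.e. 8 levels counting the root), so the depth is the number of divisions: log_5(78125) = 7

The recursion tree depth is log_5(78125) = 7. At each level, the problem size is divided by 5, so it takes 7 divisions to reduce to a base case of size 1. The algorithm makes 5 recursive calls at each level.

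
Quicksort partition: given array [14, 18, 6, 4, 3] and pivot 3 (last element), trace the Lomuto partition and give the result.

Lomuto partition with pivot = 3:

Initial array: [14, 18, 6, 4, 3]

arr[0]=14 > 3: no swap
arr[1]=18 > 3: no swap
arr[2]=6 > 3: no swap
arr[3]=4 > 3: no swap

Place pivot at position 0: [3, 18, 6, 4, 14]
Pivot position: 0

After partitioning with pivot 3, the array becomes [3, 18, 6, 4, 14]. The pivot is placed at index 0. All elements to the left of the pivot are <= 3, and all elements to the right are > 3.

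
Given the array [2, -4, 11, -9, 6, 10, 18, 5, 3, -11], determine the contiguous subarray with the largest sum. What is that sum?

Using Kadane's algorithm on [2, -4, 11, -9, 6, 10, 18, 5, 3, -11]:

Scanning through the array:
Position 1 (value -4): max_ending_here = -2, max_so_far = 2
Position 2 (value 11): max_ending_here = 11, max_so_far = 11
Position 3 (value -9): max_ending_here = 2, max_so_far = 11
Position 4 (value 6): max_ending_here = 8, max_so_far = 11
Position 5 (value 10): max_ending_here = 18, max_so_far = 18
Position 6 (value 18): max_ending_here = 36, max_so_far = 36
Position 7 (value 5): max_ending_here = 41, max_so_far = 41
Position 8 (value 3): max_ending_here = 44, max_so_far = 44
Position 9 (value -11): max_ending_here = 33, max_so_far = 44

Maximum subarray: [11, -9, 6, 10, 18, 5, 3]
Maximum sum: 44

The maximum subarray is [11, -9, 6, 10, 18, 5, 3] with sum 44. This subarray runs from index 2 to index 8.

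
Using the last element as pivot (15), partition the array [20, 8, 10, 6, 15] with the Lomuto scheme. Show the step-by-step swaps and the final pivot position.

Lomuto partition with pivot = 15:

Initial array: [20, 8, 10, 6, 15]

arr[0]=20 > 15: no swap
arr[1]=8 <= 15: swap with position 0, array becomes [8, 20, 10, 6, 15]
arr[2]=10 <= 15: swap with position 1, array becomes [8, 10, 20, 6, 15]
arr[3]=6 <= 15: swap with position 2, array becomes [8, 10, 6, 20, 15]

Place pivot at position 3: [8, 10, 6, 15, 20]
Pivot position: 3

After partitioning with pivot 15, the array becomes [8, 10, 6, 15, 20]. The pivot is placed at index 3. All elements to the left of the pivot are <= 15, and all elements to the right are > 15.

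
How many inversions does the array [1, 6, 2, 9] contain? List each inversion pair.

Finding inversions in [1, 6, 2, 9]:

(1, 2): arr[1]=6 > arr[2]=2

Total inversions: 1

The array has 1 inversion(s): (1,2). Each pair (i,j) satisfies i < j and arr[i] > arr[j].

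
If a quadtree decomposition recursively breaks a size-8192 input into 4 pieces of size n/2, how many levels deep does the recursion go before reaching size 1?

For divide and conquer with division factor 2:

Problem sizes at each level:
Level 0: 8192
Level 1: 4096
Level 2: 2048
Level 3: 1024
Level 4: 512
Level 5: 256
Level 6: 128
Level 7: 64
Level 8: 32
Level 9: 16
Level 10: 8
Level 11: 4
Level 12: 2
Level 13: 1

The root is level 0 and the size-1 base case is level 13 (the tree spans levels 0 through 13, i.e. 14 levels counting the root), so the depth is the number of divisions: log_2(8192) = 13

The recursion tree depth is log_2(8192) = 13. At each level, the problem size is divided by 2, so it takes 13 divisions to reduce to a base case of size 1. The algorithm makes 4 recursive calls at each level.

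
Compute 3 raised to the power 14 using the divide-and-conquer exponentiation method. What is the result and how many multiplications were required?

Computing 3^14 by squaring (build up from 3^1; each line after the first costs one multiplication):

3^1 = 3
3^2 = (3^1)^2 = 3^2 = 9
3^3 = 3 * 3^2 = 3 * 9 = 27
3^6 = (3^3)^2 = 27^2 = 729
3^7 = 3 * 3^6 = 3 * 729 = 2187
3^14 = (3^7)^2 = 2187^2 = 4782969

Result: 4782969
Multiplications needed: 5 (5 lines after 3^1)

3^14 = 4782969. Using exponentiation by squaring, this requires 5 multiplications. The key idea: if the exponent is even, square the half-power; if odd, multiply by the base once.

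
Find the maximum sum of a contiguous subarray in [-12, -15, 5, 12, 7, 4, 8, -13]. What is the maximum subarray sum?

Using Kadane's algorithm on [-12, -15, 5, 12, 7, 4, 8, -13]:

Scanning through the array:
Position 1 (value -15): max_ending_here = -15, max_so_far = -12
Position 2 (value 5): max_ending_here = 5, max_so_far = 5
Position 3 (value 12): max_ending_here = 17, max_so_far = 17
Position 4 (value 7): max_ending_here = 24, max_so_far = 24
Position 5 (value 4): max_ending_here = 28, max_so_far = 28
Position 6 (value 8): max_ending_here = 36, max_so_far = 36
Position 7 (value -13): max_ending_here = 23, max_so_far = 36

Maximum subarray: [5, 12, 7, 4, 8]
Maximum sum: 36

The maximum subarray is [5, 12, 7, 4, 8] with sum 36. This subarray runs from index 2 to index 6.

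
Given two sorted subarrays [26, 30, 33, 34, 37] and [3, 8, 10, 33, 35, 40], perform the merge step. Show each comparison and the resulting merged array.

Merging process:

Compare 26 vs 3: take 3 from right. Merged: [3]
Compare 26 vs 8: take 8 from right. Merged: [3, 8]
Compare 26 vs 10: take 10 from right. Merged: [3, 8, 10]
Compare 26 vs 33: take 26 from left. Merged: [3, 8, 10, 26]
Compare 30 vs 33: take 30 from left. Merged: [3, 8, 10, 26, 30]
Compare 33 vs 33: take 33 from left. Merged: [3, 8, 10, 26, 30, 33]
Compare 34 vs 33: take 33 from right. Merged: [3, 8, 10, 26, 30, 33, 33]
Compare 34 vs 35: take 34 from left. Merged: [3, 8, 10, 26, 30, 33, 33, 34]
Compare 37 vs 35: take 35 from right. Merged: [3, 8, 10, 26, 30, 33, 33, 34, 35]
Compare 37 vs 40: take 37 from left. Merged: [3, 8, 10, 26, 30, 33, 33, 34, 35, 37]
Append remaining from right: [40]. Merged: [3, 8, 10, 26, 30, 33, 33, 34, 35, 37, 40]

Final merged array: [3, 8, 10, 26, 30, 33, 33, 34, 35, 37, 40]
Total comparisons: 10

The merged array is [3, 8, 10, 26, 30, 33, 33, 34, 35, 37, 40], requiring 10 comparisons. The merge step runs in O(n) time where n is the total number of elements.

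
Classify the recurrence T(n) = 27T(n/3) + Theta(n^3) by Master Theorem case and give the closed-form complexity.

Master Theorem for T(n) = 27T(n/3) + O(n^3):

a = 27, b = 3, c = 3
log_b(a) = log_3(27) = 3.0000

Case 2: c = 3 = log_3(27) = 3.0000
T(n) = O(n^3 log n) = O(n^3 log n)

For T(n) = 27T(n/3) + O(n^3): log_3(27) = 3.0000. This is Case 2 of the Master Theorem (c = log_b(a), equal work at all levels), giving O(n^3 log n).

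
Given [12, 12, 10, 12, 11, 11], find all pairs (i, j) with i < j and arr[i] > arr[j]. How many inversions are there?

Finding inversions in [12, 12, 10, 12, 11, 11]:

(0, 2): arr[0]=12 > arr[2]=10
(0, 4): arr[0]=12 > arr[4]=11
(0, 5): arr[0]=12 > arr[5]=11
(1, 2): arr[1]=12 > arr[2]=10
(1, 4): arr[1]=12 > arr[4]=11
(1, 5): arr[1]=12 > arr[5]=11
(3, 4): arr[3]=12 > arr[4]=11
(3, 5): arr[3]=12 > arr[5]=11

Total inversions: 8

The array has 8 inversion(s): (0,2), (0,4), (0,5), (1,2), (1,4), (1,5), (3,4), (3,5). Each pair (i,j) satisfies i < j and arr[i] > arr[j].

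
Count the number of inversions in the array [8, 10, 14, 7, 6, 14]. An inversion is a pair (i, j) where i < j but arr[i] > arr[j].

Finding inversions in [8, 10, 14, 7, 6, 14]:

(0, 3): arr[0]=8 > arr[3]=7
(0, 4): arr[0]=8 > arr[4]=6
(1, 3): arr[1]=10 > arr[3]=7
(1, 4): arr[1]=10 > arr[4]=6
(2, 3): arr[2]=14 > arr[3]=7
(2, 4): arr[2]=14 > arr[4]=6
(3, 4): arr[3]=7 > arr[4]=6

Total inversions: 7

The array has 7 inversion(s): (0,3), (0,4), (1,3), (1,4), (2,3), (2,4), (3,4). Each pair (i,j) satisfies i < j and arr[i] > arr[j].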